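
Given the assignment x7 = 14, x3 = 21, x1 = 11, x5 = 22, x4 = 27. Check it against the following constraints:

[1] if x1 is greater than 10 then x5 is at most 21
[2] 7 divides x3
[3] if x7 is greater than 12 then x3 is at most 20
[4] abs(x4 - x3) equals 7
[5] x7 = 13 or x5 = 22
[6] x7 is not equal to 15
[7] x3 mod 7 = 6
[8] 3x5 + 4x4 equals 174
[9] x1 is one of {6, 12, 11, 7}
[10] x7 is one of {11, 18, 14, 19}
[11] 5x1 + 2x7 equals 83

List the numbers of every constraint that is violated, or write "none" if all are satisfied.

[1] x1 = 11 > 10, so we need x5 ≤ 21; but x5 = 22 > 21 — does not hold.
[2] 21 / 7 = 3, so 7 divides 21 — holds.
[3] x7 = 14 > 12, so we need x3 ≤ 20; but x3 = 21 > 20 — does not hold.
[4] abs(27 - 21) = 6, not 7 — does not hold.
[5] x7 = 14 ≠ 13, but x5 = 22 = 22 (second disjunct) — holds.
[6] x7 = 14, and 14 ≠ 15 — holds.
[7] 21 mod 7 = 0, not 6 — does not hold.
[8] 3x5 + 4x4 = 3(22) + 4(27) = 174 — holds.
[9] x1 = 11 is in {6, 12, 11, 7} — holds.
[10] x7 = 14 is in {11, 18, 14, 19} — holds.
[11] 5x1 + 2x7 = 5(11) + 2(14) = 83 — holds.

The assignment fails constraints 1, 3, 4, 7.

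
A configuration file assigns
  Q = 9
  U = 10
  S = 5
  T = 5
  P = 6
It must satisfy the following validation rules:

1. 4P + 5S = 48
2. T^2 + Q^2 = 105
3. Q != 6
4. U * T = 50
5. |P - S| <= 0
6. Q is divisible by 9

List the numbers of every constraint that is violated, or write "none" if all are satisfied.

Constraints 1, 2, and 5 are violated.

1. 4P + 5S = 4(6) + 5(5) = 49, not 48  ✗
2. T^2 + Q^2 = 5^2 + 9^2 = 25 + 81 = 106, not 105  ✗
3. Q = 9, and 9 ≠ 6  ✓
4. U * T = 10 * 5 = 50  ✓
5. |6 - 5| = 1; 1 > 0, exceeds bound 0  ✗
6. 9 / 9 = 1, so 9 divides 9  ✓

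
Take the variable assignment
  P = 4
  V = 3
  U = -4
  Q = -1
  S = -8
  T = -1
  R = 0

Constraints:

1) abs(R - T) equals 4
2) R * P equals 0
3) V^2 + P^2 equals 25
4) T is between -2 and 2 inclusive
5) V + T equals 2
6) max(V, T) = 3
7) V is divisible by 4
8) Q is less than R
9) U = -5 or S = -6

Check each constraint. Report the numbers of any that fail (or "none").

No — constraints 1, 7, and 9 are not satisfied.

1) abs(0 - (-1)) = 1, not 4  ✘
2) R * P = 0 * 4 = 0  ✔
3) V^2 + P^2 = 3^2 + 4^2 = 9 + 16 = 25  ✔
4) T = -1 lies in [-2, 2]  ✔
5) V + T = 3 + (-1) = 2  ✔
6) max(3, -1) = 3  ✔
7) 3 = 4*0 + 3, so 4 does not divide 3  ✘
8) Q = -1, R = 0; -1 < 0  ✔
9) U = -4 ≠ -5 and S = -8 ≠ -6; both disjuncts false  ✘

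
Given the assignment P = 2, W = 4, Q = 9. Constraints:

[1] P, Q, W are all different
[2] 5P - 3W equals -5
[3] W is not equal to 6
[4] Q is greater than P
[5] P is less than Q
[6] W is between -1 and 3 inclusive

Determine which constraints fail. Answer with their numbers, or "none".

[1] values 2, 9, 4 are pairwise distinct — holds.
[2] 5P - 3W = 5(2) - 3(4) = -2, not -5 — fails.
[3] W = 4, and 4 ≠ 6 — holds.
[4] Q = 9, P = 2; 9 > 2 — holds.
[5] P = 2, Q = 9; 2 < 9 — holds.
[6] W = 4 is outside [-1, 3] — fails.

The assignment fails constraints 2 and 6.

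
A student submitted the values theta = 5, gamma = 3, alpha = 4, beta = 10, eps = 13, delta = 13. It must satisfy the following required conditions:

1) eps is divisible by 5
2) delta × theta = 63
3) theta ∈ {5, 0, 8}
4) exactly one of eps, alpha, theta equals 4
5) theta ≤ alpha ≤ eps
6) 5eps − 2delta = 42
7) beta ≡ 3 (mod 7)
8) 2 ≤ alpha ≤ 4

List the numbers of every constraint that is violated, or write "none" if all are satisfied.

Violated: 1, 2, 5, and 6.

1) 13 = 5×2 + 3, so 5 does not divide 13  false
2) delta × theta = 13 × 5 = 65, not 63  false
3) theta = 5 is in {5, 0, 8}  true
4) eps=13, alpha=4, theta=5; 1 of them equals 4  true
5) values 5, 4, 13; theta = 5 is not ≤ alpha = 4  false
6) 5eps − 2delta = 5(13) − 2(13) = 39, not 42  false
7) 10 mod 7 = 3  true
8) alpha = 4 lies in [2, 4]  true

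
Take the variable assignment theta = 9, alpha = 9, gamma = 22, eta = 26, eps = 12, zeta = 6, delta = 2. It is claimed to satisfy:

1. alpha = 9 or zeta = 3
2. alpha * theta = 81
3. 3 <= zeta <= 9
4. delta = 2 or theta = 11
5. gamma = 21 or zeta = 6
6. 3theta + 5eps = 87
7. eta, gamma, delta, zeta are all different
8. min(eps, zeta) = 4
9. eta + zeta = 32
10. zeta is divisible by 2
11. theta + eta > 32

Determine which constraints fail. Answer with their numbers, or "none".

No — constraint 8 is not satisfied.

1. alpha = 9 = 9 (first disjunct) — OK.
2. alpha * theta = 9 * 9 = 81 — OK.
3. zeta = 6 lies in [3, 9] — OK.
4. delta = 2 = 2 (first disjunct) — OK.
5. gamma = 22 ≠ 21, but zeta = 6 = 6 (second disjunct) — OK.
6. 3theta + 5eps = 3(9) + 5(12) = 87 — OK.
7. values 26, 22, 2, 6 are pairwise distinct — OK.
8. min(12, 6) = 6, not 4 — violated.
9. eta + zeta = 26 + 6 = 32 — OK.
10. 6 / 2 = 3, so 2 divides 6 — OK.
11. theta + eta = 9 + 26 = 35; 35 > 32 — OK.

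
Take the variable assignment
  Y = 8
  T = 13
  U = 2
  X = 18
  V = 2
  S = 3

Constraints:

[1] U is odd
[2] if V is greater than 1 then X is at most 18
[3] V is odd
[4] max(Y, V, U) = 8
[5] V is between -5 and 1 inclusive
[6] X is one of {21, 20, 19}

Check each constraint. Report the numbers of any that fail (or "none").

Violated: 1, 3, 5, 6.

[1] U = 2 is even — does not hold.
[2] V = 2 > 1, so we need X ≤ 18; X = 18 ≤ 18 — holds.
[3] V = 2 is even — does not hold.
[4] max(8, 2, 2) = 8 — holds.
[5] V = 2 is outside [-5, 1] — does not hold.
[6] X = 18 is not in {21, 20, 19} — does not hold.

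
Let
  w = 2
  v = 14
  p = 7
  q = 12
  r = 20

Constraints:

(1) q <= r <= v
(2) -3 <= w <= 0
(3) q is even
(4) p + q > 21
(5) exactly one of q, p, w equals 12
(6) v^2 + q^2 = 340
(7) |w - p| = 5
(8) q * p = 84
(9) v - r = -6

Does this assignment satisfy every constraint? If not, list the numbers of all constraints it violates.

(1) values 12, 20, 14; r = 20 is not <= v = 14 — violated.
(2) w = 2 is outside [-3, 0] — violated.
(3) q = 12 is even — satisfied.
(4) p + q = 7 + 12 = 19; 19 ≤ 21, bound 21 not met — violated.
(5) q=12, p=7, w=2; 1 of them equals 12 — satisfied.
(6) v^2 + q^2 = 14^2 + 12^2 = 196 + 144 = 340 — satisfied.
(7) |2 - 7| = 5 — satisfied.
(8) q * p = 12 * 7 = 84 — satisfied.
(9) v - r = 14 - 20 = -6 — satisfied.

Constraints 1, 2, and 4 are violated.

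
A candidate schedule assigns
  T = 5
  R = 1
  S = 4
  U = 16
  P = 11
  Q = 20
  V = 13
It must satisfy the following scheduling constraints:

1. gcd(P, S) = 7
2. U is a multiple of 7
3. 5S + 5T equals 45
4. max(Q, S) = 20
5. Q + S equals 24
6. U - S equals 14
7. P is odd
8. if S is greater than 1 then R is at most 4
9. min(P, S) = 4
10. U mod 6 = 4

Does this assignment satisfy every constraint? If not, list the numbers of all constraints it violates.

Constraints 1, 2, 6 do not hold.

1. gcd(11, 4) = 1, not 7 — fails.
2. 16 = 7*2 + 2, so 7 does not divide 16 — fails.
3. 5S + 5T = 5(4) + 5(5) = 45 — holds.
4. max(20, 4) = 20 — holds.
5. Q + S = 20 + 4 = 24 — holds.
6. U - S = 16 - 4 = 12, not 14 — fails.
7. P = 11 is odd — holds.
8. S = 4 > 1, so we need R ≤ 4; R = 1 ≤ 4 — holds.
9. min(11, 4) = 4 — holds.
10. 16 mod 6 = 4 — holds.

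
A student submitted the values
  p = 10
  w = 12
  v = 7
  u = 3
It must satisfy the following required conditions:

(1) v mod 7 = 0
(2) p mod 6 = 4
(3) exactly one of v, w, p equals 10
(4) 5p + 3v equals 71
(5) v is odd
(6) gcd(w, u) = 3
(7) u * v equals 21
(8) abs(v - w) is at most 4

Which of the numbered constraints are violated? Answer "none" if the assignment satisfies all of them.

(1) 7 mod 7 = 0 — OK.
(2) 10 mod 6 = 4 — OK.
(3) v=7, w=12, p=10; 1 of them equals 10 — OK.
(4) 5p + 3v = 5(10) + 3(7) = 71 — OK.
(5) v = 7 is odd — OK.
(6) gcd(12, 3) = 3 — OK.
(7) u * v = 3 * 7 = 21 — OK.
(8) abs(7 - 12) = 5; 5 > 4, exceeds bound 4 — violated.

Violated: 8.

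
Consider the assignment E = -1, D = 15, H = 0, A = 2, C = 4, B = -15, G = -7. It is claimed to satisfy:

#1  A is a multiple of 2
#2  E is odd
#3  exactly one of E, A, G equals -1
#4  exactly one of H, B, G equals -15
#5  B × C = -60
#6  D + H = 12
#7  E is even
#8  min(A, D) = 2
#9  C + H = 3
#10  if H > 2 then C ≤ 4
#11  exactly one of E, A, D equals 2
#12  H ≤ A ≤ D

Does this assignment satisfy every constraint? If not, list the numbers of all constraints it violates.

#1 2 / 2 = 1, so 2 divides 2 — holds.
#2 E = -1 is odd — holds.
#3 E=-1, A=2, G=-7; 1 of them equals -1 — holds.
#4 H=0, B=-15, G=-7; 1 of them equals -15 — holds.
#5 B × C = -15 × 4 = -60 — holds.
#6 D + H = 15 + 0 = 15, not 12 — fails.
#7 E = -1 is odd — fails.
#8 min(2, 15) = 2 — holds.
#9 C + H = 4 + 0 = 4, not 3 — fails.
#10 H = 0, not > 2; antecedent false, conditional vacuously true — holds.
#11 E=-1, A=2, D=15; 1 of them equals 2 — holds.
#12 values 0 ≤ 2 ≤ 15 — holds.

Violated: 6, 7, 9.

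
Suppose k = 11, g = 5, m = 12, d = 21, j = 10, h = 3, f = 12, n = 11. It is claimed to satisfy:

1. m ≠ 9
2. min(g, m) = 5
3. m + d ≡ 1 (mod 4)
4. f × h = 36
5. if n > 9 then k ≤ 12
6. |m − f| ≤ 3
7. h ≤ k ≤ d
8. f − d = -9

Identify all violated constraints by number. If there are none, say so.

All constraints are satisfied.

1. m = 12, and 12 ≠ 9 — holds.
2. min(5, 12) = 5 — holds.
3. m + d = 33; 33 mod 4 = 1 — holds.
4. f × h = 12 × 3 = 36 — holds.
5. n = 11 > 9, so we need k ≤ 12; k = 11 ≤ 12 — holds.
6. |12 − 12| = 0; 0 ≤ 3 — holds.
7. values 3 ≤ 11 ≤ 21 — holds.
8. f − d = 12 − 21 = -9 — holds.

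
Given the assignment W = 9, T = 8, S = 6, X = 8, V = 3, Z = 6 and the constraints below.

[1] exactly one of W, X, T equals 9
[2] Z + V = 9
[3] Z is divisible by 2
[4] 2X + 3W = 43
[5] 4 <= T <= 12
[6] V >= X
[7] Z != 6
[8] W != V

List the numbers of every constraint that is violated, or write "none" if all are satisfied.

No — constraints 6 and 7 are not satisfied.

[1] W=9, X=8, T=8; 1 of them equals 9 — satisfied.
[2] Z + V = 6 + 3 = 9 — satisfied.
[3] 6 / 2 = 3, so 2 divides 6 — satisfied.
[4] 2X + 3W = 2(8) + 3(9) = 43 — satisfied.
[5] T = 8 lies in [4, 12] — satisfied.
[6] V = 3, X = 8; 3 < 8 (want ≥) — violated.
[7] Z = 6, but 6 is required to differ — violated.
[8] W = 9, V = 3; distinct — satisfied.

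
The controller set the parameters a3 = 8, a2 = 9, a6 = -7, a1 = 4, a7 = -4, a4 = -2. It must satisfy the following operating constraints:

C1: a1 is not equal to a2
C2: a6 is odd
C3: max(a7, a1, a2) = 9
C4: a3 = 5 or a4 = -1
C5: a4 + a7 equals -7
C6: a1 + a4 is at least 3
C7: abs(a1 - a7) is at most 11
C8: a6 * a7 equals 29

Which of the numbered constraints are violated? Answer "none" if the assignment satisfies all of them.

C1: a1 = 4, a2 = 9; distinct — OK.
C2: a6 = -7 is odd — OK.
C3: max(-4, 4, 9) = 9 — OK.
C4: a3 = 8 ≠ 5 and a4 = -2 ≠ -1; both disjuncts false — violated.
C5: a4 + a7 = -2 + (-4) = -6, not -7 — violated.
C6: a1 + a4 = 4 + (-2) = 2; 2 < 3, bound 3 not met — violated.
C7: abs(4 - (-4)) = 8; 8 ≤ 11 — OK.
C8: a6 * a7 = -7 * (-4) = 28, not 29 — violated.

Constraints 4, 5, 6, 8 do not hold.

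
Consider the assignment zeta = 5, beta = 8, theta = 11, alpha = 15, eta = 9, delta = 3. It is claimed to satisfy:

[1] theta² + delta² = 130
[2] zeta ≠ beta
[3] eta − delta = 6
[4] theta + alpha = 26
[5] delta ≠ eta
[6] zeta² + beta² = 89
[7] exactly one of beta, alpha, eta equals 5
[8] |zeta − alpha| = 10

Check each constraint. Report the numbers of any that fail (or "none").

[1] theta² + delta² = 11² + 3² = 121 + 9 = 130  OK
[2] zeta = 5, beta = 8; distinct  OK
[3] eta − delta = 9 − 3 = 6  OK
[4] theta + alpha = 11 + 15 = 26  OK
[5] delta = 3, eta = 9; distinct  OK
[6] zeta² + beta² = 5² + 8² = 25 + 64 = 89  OK
[7] beta=8, alpha=15, eta=9; 0 of them equal 5, not exactly one  FAIL
[8] |5 − 15| = 10  OK

The assignment fails constraint 7.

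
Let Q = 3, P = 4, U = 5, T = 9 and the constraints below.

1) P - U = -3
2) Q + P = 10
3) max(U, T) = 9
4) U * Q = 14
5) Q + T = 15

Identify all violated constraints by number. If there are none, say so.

1) P - U = 4 - 5 = -1, not -3 — does not hold.
2) Q + P = 3 + 4 = 7, not 10 — does not hold.
3) max(5, 9) = 9 — holds.
4) U * Q = 5 * 3 = 15, not 14 — does not hold.
5) Q + T = 3 + 9 = 12, not 15 — does not hold.

No — constraints 1, 2, 4, and 5 are not satisfied.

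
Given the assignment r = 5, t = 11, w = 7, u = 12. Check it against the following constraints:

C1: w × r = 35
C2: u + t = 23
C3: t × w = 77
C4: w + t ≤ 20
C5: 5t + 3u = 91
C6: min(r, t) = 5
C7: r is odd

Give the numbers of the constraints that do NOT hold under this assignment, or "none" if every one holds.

None — every constraint holds.

C1: w × r = 7 × 5 = 35  yes
C2: u + t = 12 + 11 = 23  yes
C3: t × w = 11 × 7 = 77  yes
C4: w + t = 7 + 11 = 18; 18 ≤ 20  yes
C5: 5t + 3u = 5(11) + 3(12) = 91  yes
C6: min(5, 11) = 5  yes
C7: r = 5 is odd  yes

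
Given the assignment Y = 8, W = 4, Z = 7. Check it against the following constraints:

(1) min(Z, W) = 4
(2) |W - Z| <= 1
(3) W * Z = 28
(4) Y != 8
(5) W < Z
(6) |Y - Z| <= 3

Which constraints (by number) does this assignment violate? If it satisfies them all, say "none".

(1) min(7, 4) = 4  holds
(2) |4 - 7| = 3; 3 > 1, exceeds bound 1  fails
(3) W * Z = 4 * 7 = 28  holds
(4) Y = 8, but 8 is required to differ  fails
(5) W = 4, Z = 7; 4 < 7  holds
(6) |8 - 7| = 1; 1 ≤ 3  holds

Constraints 2 and 4 do not hold.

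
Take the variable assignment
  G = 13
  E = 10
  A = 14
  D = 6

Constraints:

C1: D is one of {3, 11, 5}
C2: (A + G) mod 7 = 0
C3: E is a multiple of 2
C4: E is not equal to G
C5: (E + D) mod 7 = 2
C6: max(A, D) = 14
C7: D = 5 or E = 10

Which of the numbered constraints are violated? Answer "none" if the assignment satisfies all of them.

Violated: 1, 2.

C1: D = 6 is not in {3, 11, 5}  no
C2: A + G = 27; 27 mod 7 = 6, not 0  no
C3: 10 / 2 = 5, so 2 divides 10  yes
C4: E = 10, G = 13; distinct  yes
C5: E + D = 16; 16 mod 7 = 2  yes
C6: max(14, 6) = 14  yes
C7: D = 6 ≠ 5, but E = 10 = 10 (second disjunct)  yes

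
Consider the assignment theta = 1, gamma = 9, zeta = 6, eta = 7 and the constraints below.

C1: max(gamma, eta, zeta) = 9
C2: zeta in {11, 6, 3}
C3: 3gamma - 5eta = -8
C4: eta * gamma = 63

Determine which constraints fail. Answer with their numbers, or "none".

C1: max(9, 7, 6) = 9 — holds.
C2: zeta = 6 is in {11, 6, 3} — holds.
C3: 3gamma - 5eta = 3(9) - 5(7) = -8 — holds.
C4: eta * gamma = 7 * 9 = 63 — holds.

The assignment satisfies every constraint.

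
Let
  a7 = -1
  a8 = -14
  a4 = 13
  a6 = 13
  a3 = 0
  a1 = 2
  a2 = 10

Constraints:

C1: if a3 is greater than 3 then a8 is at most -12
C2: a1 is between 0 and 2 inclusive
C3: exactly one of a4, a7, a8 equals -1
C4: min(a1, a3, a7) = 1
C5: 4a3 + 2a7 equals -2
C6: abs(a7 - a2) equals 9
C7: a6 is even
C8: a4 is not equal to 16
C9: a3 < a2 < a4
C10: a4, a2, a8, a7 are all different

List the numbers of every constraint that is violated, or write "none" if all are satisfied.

C1: a3 = 0, not > 3; antecedent false, conditional vacuously true — holds.
C2: a1 = 2 lies in [0, 2] — holds.
C3: a4=13, a7=-1, a8=-14; 1 of them equals -1 — holds.
C4: min(2, 0, -1) = -1, not 1 — does not hold.
C5: 4a3 + 2a7 = 4(0) + 2(-1) = -2 — holds.
C6: abs(-1 - 10) = 11, not 9 — does not hold.
C7: a6 = 13 is odd — does not hold.
C8: a4 = 13, and 13 ≠ 16 — holds.
C9: values 0 < 10 < 13 — holds.
C10: values 13, 10, -14, -1 are pairwise distinct — holds.

The assignment fails constraints 4, 6, and 7.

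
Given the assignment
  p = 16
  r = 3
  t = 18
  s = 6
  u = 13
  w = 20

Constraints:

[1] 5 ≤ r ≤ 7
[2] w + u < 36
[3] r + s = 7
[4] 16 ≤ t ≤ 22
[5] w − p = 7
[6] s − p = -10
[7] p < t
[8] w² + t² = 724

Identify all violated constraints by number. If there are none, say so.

Constraints 1, 3, and 5 are violated.

[1] r = 3 is outside [5, 7]  ✘
[2] w + u = 20 + 13 = 33; 33 < 36  ✔
[3] r + s = 3 + 6 = 9, not 7  ✘
[4] t = 18 lies in [16, 22]  ✔
[5] w − p = 20 − 16 = 4, not 7  ✘
[6] s − p = 6 − 16 = -10  ✔
[7] p = 16, t = 18; 16 < 18  ✔
[8] w² + t² = 20² + 18² = 400 + 324 = 724  ✔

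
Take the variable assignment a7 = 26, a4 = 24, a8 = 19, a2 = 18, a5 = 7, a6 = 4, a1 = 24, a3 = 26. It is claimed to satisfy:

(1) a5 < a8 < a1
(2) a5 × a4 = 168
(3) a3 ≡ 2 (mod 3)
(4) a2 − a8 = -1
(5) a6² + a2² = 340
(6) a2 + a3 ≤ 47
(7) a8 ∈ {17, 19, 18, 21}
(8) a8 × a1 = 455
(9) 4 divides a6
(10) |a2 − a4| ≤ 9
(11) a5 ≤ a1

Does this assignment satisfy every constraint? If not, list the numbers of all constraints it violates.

(1) values 7 < 19 < 24 — OK.
(2) a5 × a4 = 7 × 24 = 168 — OK.
(3) 26 mod 3 = 2 — OK.
(4) a2 − a8 = 18 − 19 = -1 — OK.
(5) a6² + a2² = 4² + 18² = 16 + 324 = 340 — OK.
(6) a2 + a3 = 18 + 26 = 44; 44 ≤ 47 — OK.
(7) a8 = 19 is in {17, 19, 18, 21} — OK.
(8) a8 × a1 = 19 × 24 = 456, not 455 — violated.
(9) 4 / 4 = 1, so 4 divides 4 — OK.
(10) |18 − 24| = 6; 6 ≤ 9 — OK.
(11) a5 = 7, a1 = 24; 7 ≤ 24 — OK.

Violated: 8.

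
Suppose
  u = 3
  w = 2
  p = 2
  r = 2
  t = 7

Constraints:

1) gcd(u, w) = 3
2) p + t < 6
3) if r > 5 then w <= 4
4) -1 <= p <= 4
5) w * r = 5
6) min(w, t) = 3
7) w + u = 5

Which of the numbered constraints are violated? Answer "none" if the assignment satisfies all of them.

1) gcd(3, 2) = 1, not 3 — violated.
2) p + t = 2 + 7 = 9; 9 ≥ 6, bound 6 not met — violated.
3) r = 2, not > 5; antecedent false, conditional vacuously true — OK.
4) p = 2 lies in [-1, 4] — OK.
5) w * r = 2 * 2 = 4, not 5 — violated.
6) min(2, 7) = 2, not 3 — violated.
7) w + u = 2 + 3 = 5 — OK.

Constraints 1, 2, 5, and 6 do not hold.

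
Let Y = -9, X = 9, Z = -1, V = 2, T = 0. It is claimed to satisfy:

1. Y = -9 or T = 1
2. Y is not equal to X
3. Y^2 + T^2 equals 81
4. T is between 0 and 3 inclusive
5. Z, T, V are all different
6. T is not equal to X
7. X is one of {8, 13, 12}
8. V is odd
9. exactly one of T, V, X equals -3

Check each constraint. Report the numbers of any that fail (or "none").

Constraints 7, 8, and 9 do not hold.

1. Y = -9 = -9 (first disjunct)  OK
2. Y = -9, X = 9; distinct  OK
3. Y^2 + T^2 = (-9)^2 + 0^2 = 81 + 0 = 81  OK
4. T = 0 lies in [0, 3]  OK
5. values -1, 0, 2 are pairwise distinct  OK
6. T = 0, X = 9; distinct  OK
7. X = 9 is not in {8, 13, 12}  FAIL
8. V = 2 is even  FAIL
9. T=0, V=2, X=9; 0 of them equal -3, not exactly one  FAIL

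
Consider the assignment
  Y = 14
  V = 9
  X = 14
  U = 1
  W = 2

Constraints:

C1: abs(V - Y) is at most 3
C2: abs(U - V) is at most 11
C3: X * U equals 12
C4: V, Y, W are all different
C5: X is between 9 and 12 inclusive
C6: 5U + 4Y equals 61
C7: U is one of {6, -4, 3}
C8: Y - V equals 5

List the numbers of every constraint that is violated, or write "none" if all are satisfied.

Violated: 1, 3, 5, and 7.

C1: abs(9 - 14) = 5; 5 > 3, exceeds bound 3  ✗
C2: abs(1 - 9) = 8; 8 ≤ 11  ✓
C3: X * U = 14 * 1 = 14, not 12  ✗
C4: values 9, 14, 2 are pairwise distinct  ✓
C5: X = 14 is outside [9, 12]  ✗
C6: 5U + 4Y = 5(1) + 4(14) = 61  ✓
C7: U = 1 is not in {6, -4, 3}  ✗
C8: Y - V = 14 - 9 = 5  ✓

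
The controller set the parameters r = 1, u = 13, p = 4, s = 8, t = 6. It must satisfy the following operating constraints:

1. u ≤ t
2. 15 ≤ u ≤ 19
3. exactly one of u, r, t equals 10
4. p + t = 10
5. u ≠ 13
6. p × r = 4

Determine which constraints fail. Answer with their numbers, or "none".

1. u = 13, t = 6; 13 > 6 (want ≤) — violated.
2. u = 13 is outside [15, 19] — violated.
3. u=13, r=1, t=6; 0 of them equal 10, not exactly one — violated.
4. p + t = 4 + 6 = 10 — satisfied.
5. u = 13, but 13 is required to differ — violated.
6. p × r = 4 × 1 = 4 — satisfied.

No — constraints 1, 2, 3, and 5 are not satisfied.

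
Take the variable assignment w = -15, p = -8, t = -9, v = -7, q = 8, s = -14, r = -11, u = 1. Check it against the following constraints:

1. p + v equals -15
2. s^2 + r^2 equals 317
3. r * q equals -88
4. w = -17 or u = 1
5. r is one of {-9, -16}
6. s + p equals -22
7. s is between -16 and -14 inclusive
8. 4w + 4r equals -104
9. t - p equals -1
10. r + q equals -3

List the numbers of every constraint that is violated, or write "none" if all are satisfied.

1. p + v = -8 + (-7) = -15  yes
2. s^2 + r^2 = (-14)^2 + (-11)^2 = 196 + 121 = 317  yes
3. r * q = -11 * 8 = -88  yes
4. w = -15 ≠ -17, but u = 1 = 1 (second disjunct)  yes
5. r = -11 is not in {-9, -16}  no
6. s + p = -14 + (-8) = -22  yes
7. s = -14 lies in [-16, -14]  yes
8. 4w + 4r = 4(-15) + 4(-11) = -104  yes
9. t - p = -9 - (-8) = -1  yes
10. r + q = -11 + 8 = -3  yes

No — constraint 5 is not satisfied.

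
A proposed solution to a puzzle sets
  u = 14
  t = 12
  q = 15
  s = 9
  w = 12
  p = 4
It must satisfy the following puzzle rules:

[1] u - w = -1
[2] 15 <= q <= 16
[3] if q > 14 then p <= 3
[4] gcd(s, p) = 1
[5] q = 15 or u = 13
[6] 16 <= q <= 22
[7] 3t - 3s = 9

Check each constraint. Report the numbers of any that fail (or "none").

[1] u - w = 14 - 12 = 2, not -1 — violated.
[2] q = 15 lies in [15, 16] — satisfied.
[3] q = 15 > 14, so we need p ≤ 3; but p = 4 > 3 — violated.
[4] gcd(9, 4) = 1 — satisfied.
[5] q = 15 = 15 (first disjunct) — satisfied.
[6] q = 15 is outside [16, 22] — violated.
[7] 3t - 3s = 3(12) - 3(9) = 9 — satisfied.

Violated: 1, 3, 6.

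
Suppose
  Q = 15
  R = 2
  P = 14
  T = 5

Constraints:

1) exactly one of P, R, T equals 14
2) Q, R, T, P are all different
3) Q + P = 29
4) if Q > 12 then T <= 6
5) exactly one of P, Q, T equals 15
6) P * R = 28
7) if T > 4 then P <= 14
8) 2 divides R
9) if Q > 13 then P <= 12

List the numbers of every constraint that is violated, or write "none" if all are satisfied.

The assignment fails constraint 9.

1) P=14, R=2, T=5; 1 of them equals 14  holds
2) values 15, 2, 5, 14 are pairwise distinct  holds
3) Q + P = 15 + 14 = 29  holds
4) Q = 15 > 12, so we need T ≤ 6; T = 5 ≤ 6  holds
5) P=14, Q=15, T=5; 1 of them equals 15  holds
6) P * R = 14 * 2 = 28  holds
7) T = 5 > 4, so we need P ≤ 14; P = 14 ≤ 14  holds
8) 2 / 2 = 1, so 2 divides 2  holds
9) Q = 15 > 13, so we need P ≤ 12; but P = 14 > 12  fails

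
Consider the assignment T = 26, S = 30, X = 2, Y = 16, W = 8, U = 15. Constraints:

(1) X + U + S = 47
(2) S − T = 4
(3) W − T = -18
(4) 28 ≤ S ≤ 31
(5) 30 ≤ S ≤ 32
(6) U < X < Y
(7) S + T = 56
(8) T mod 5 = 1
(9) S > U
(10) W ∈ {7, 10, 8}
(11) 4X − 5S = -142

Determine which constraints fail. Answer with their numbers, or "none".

(1) X + U + S = 2 + 15 + 30 = 47  holds
(2) S − T = 30 − 26 = 4  holds
(3) W − T = 8 − 26 = -18  holds
(4) S = 30 lies in [28, 31]  holds
(5) S = 30 lies in [30, 32]  holds
(6) values 15, 2, 16; U = 15 is not < X = 2  fails
(7) S + T = 30 + 26 = 56  holds
(8) 26 mod 5 = 1  holds
(9) S = 30, U = 15; 30 > 15  holds
(10) W = 8 is in {7, 10, 8}  holds
(11) 4X − 5S = 4(2) − 5(30) = -142  holds

Constraint 6 is violated.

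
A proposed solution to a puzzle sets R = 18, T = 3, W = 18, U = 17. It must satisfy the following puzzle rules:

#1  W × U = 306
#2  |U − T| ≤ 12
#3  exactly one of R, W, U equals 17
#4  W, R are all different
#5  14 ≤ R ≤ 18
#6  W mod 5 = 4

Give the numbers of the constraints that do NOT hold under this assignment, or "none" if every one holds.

#1 W × U = 18 × 17 = 306 — holds.
#2 |17 − 3| = 14; 14 > 12, exceeds bound 12 — fails.
#3 R=18, W=18, U=17; 1 of them equals 17 — holds.
#4 W = R = 18, not all different — fails.
#5 R = 18 lies in [14, 18] — holds.
#6 18 mod 5 = 3, not 4 — fails.

Constraints 2, 4, and 6 do not hold.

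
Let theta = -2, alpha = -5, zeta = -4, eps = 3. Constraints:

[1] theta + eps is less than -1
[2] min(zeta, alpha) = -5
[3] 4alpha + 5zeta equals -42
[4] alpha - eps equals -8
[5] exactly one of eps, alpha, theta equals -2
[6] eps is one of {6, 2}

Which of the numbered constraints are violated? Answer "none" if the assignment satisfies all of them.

The assignment fails constraints 1, 3, 6.

[1] theta + eps = -2 + 3 = 1; 1 ≥ -1, bound -1 not met — violated.
[2] min(-4, -5) = -5 — OK.
[3] 4alpha + 5zeta = 4(-5) + 5(-4) = -40, not -42 — violated.
[4] alpha - eps = -5 - 3 = -8 — OK.
[5] eps=3, alpha=-5, theta=-2; 1 of them equals -2 — OK.
[6] eps = 3 is not in {6, 2} — violated.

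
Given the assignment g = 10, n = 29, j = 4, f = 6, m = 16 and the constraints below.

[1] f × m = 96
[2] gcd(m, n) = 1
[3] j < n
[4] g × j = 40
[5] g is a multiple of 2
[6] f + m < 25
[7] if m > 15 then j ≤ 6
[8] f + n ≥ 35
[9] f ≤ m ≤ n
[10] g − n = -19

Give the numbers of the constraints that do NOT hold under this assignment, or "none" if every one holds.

All constraints are satisfied.

[1] f × m = 6 × 16 = 96 — holds.
[2] gcd(16, 29) = 1 — holds.
[3] j = 4, n = 29; 4 < 29 — holds.
[4] g × j = 10 × 4 = 40 — holds.
[5] 10 / 2 = 5, so 2 divides 10 — holds.
[6] f + m = 6 + 16 = 22; 22 < 25 — holds.
[7] m = 16 > 15, so we need j ≤ 6; j = 4 ≤ 6 — holds.
[8] f + n = 6 + 29 = 35; 35 ≥ 35 — holds.
[9] values 6 ≤ 16 ≤ 29 — holds.
[10] g − n = 10 − 29 = -19 — holds.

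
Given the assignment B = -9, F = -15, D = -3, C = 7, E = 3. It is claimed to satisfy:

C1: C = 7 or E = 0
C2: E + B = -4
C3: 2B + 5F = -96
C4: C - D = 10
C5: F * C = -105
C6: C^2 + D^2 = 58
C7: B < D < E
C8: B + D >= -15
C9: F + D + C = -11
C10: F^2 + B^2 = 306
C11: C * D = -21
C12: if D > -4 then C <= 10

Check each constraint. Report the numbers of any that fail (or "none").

C1: C = 7 = 7 (first disjunct) — OK.
C2: E + B = 3 + (-9) = -6, not -4 — violated.
C3: 2B + 5F = 2(-9) + 5(-15) = -93, not -96 — violated.
C4: C - D = 7 - (-3) = 10 — OK.
C5: F * C = -15 * 7 = -105 — OK.
C6: C^2 + D^2 = 7^2 + (-3)^2 = 49 + 9 = 58 — OK.
C7: values -9 < -3 < 3 — OK.
C8: B + D = -9 + (-3) = -12; -12 ≥ -15 — OK.
C9: F + D + C = -15 + (-3) + 7 = -11 — OK.
C10: F^2 + B^2 = (-15)^2 + (-9)^2 = 225 + 81 = 306 — OK.
C11: C * D = 7 * (-3) = -21 — OK.
C12: D = -3 > -4, so we need C ≤ 10; C = 7 ≤ 10 — OK.

Constraints 2 and 3 do not hold.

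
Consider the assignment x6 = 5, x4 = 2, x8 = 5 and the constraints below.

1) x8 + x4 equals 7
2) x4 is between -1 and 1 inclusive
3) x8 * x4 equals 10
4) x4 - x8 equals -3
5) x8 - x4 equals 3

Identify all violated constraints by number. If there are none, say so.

Violated: 2.

1) x8 + x4 = 5 + 2 = 7 — holds.
2) x4 = 2 is outside [-1, 1] — does not hold.
3) x8 * x4 = 5 * 2 = 10 — holds.
4) x4 - x8 = 2 - 5 = -3 — holds.
5) x8 - x4 = 5 - 2 = 3 — holds.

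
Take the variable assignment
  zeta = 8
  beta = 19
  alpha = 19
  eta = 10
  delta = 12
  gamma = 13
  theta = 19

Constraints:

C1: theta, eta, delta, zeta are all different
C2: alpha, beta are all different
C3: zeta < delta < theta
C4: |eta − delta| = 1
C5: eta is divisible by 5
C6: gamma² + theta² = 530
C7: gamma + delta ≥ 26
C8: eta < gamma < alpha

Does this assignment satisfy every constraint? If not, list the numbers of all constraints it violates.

C1: values 19, 10, 12, 8 are pairwise distinct — satisfied.
C2: alpha = beta = 19, not all different — violated.
C3: values 8 < 12 < 19 — satisfied.
C4: |10 − 12| = 2, not 1 — violated.
C5: 10 / 5 = 2, so 5 divides 10 — satisfied.
C6: gamma² + theta² = 13² + 19² = 169 + 361 = 530 — satisfied.
C7: gamma + delta = 13 + 12 = 25; 25 < 26, bound 26 not met — violated.
C8: values 10 < 13 < 19 — satisfied.

Violated: 2, 4, and 7.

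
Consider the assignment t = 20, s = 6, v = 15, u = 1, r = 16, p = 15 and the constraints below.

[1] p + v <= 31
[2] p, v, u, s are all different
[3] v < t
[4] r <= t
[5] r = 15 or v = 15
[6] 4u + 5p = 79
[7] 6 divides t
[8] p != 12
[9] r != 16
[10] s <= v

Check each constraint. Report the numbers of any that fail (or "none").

[1] p + v = 15 + 15 = 30; 30 ≤ 31  ✓
[2] p = v = 15, not all different  ✗
[3] v = 15, t = 20; 15 < 20  ✓
[4] r = 16, t = 20; 16 ≤ 20  ✓
[5] r = 16 ≠ 15, but v = 15 = 15 (second disjunct)  ✓
[6] 4u + 5p = 4(1) + 5(15) = 79  ✓
[7] 20 = 6*3 + 2, so 6 does not divide 20  ✗
[8] p = 15, and 15 ≠ 12  ✓
[9] r = 16, but 16 is required to differ  ✗
[10] s = 6, v = 15; 6 ≤ 15  ✓

The assignment fails constraints 2, 7, 9.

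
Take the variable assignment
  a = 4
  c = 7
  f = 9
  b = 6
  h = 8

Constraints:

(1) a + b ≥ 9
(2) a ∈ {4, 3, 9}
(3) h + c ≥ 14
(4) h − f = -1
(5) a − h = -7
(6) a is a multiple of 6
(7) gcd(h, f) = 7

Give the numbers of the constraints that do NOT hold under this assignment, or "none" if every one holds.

The assignment fails constraints 5, 6, and 7.

(1) a + b = 4 + 6 = 10; 10 ≥ 9 — satisfied.
(2) a = 4 is in {4, 3, 9} — satisfied.
(3) h + c = 8 + 7 = 15; 15 ≥ 14 — satisfied.
(4) h − f = 8 − 9 = -1 — satisfied.
(5) a − h = 4 − 8 = -4, not -7 — violated.
(6) 4 = 6×0 + 4, so 6 does not divide 4 — violated.
(7) gcd(8, 9) = 1, not 7 — violated.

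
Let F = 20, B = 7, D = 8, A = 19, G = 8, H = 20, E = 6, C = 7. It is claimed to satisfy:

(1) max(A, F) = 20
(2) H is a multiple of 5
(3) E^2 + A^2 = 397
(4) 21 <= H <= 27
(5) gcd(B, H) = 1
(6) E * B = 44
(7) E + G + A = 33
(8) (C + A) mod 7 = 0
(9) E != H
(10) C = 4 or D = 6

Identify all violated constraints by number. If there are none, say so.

Violated: 4, 6, 8, and 10.

(1) max(19, 20) = 20 — holds.
(2) 20 / 5 = 4, so 5 divides 20 — holds.
(3) E^2 + A^2 = 6^2 + 19^2 = 36 + 361 = 397 — holds.
(4) H = 20 is outside [21, 27] — fails.
(5) gcd(7, 20) = 1 — holds.
(6) E * B = 6 * 7 = 42, not 44 — fails.
(7) E + G + A = 6 + 8 + 19 = 33 — holds.
(8) C + A = 26; 26 mod 7 = 5, not 0 — fails.
(9) E = 6, H = 20; distinct — holds.
(10) C = 7 ≠ 4 and D = 8 ≠ 6; both disjuncts false — fails.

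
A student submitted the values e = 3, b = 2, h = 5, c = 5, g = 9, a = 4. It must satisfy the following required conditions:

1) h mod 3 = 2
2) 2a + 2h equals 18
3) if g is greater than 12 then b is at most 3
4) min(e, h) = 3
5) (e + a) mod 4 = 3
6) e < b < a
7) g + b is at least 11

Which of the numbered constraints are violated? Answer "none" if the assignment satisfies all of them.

1) 5 mod 3 = 2 — OK.
2) 2a + 2h = 2(4) + 2(5) = 18 — OK.
3) g = 9, not > 12; antecedent false, conditional vacuously true — OK.
4) min(3, 5) = 3 — OK.
5) e + a = 7; 7 mod 4 = 3 — OK.
6) values 3, 2, 4; e = 3 is not < b = 2 — violated.
7) g + b = 9 + 2 = 11; 11 ≥ 11 — OK.

Constraint 6 does not hold.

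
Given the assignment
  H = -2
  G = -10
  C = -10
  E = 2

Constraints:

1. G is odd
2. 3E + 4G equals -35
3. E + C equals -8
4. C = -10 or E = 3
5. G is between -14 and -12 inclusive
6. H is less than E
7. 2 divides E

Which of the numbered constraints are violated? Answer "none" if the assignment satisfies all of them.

1. G = -10 is even  no
2. 3E + 4G = 3(2) + 4(-10) = -34, not -35  no
3. E + C = 2 + (-10) = -8  yes
4. C = -10 = -10 (first disjunct)  yes
5. G = -10 is outside [-14, -12]  no
6. H = -2, E = 2; -2 < 2  yes
7. 2 / 2 = 1, so 2 divides 2  yes

Constraints 1, 2, and 5 do not hold.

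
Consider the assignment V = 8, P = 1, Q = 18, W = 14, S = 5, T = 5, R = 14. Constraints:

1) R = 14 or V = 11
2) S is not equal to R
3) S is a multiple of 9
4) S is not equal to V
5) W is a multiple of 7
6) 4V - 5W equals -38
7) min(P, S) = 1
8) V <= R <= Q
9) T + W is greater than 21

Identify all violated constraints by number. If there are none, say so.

1) R = 14 = 14 (first disjunct) — OK.
2) S = 5, R = 14; distinct — OK.
3) 5 = 9*0 + 5, so 9 does not divide 5 — violated.
4) S = 5, V = 8; distinct — OK.
5) 14 / 7 = 2, so 7 divides 14 — OK.
6) 4V - 5W = 4(8) - 5(14) = -38 — OK.
7) min(1, 5) = 1 — OK.
8) values 8 <= 14 <= 18 — OK.
9) T + W = 5 + 14 = 19; 19 ≤ 21, bound 21 not met — violated.

Constraints 3, 9 are violated.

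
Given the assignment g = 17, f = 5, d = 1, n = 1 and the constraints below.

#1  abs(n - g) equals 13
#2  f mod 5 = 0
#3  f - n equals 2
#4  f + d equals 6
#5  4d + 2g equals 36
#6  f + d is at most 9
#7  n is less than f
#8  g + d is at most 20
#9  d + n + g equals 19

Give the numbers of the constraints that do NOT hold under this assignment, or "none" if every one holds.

Constraints 1, 3, and 5 are violated.

#1 abs(1 - 17) = 16, not 13  fails
#2 5 mod 5 = 0  holds
#3 f - n = 5 - 1 = 4, not 2  fails
#4 f + d = 5 + 1 = 6  holds
#5 4d + 2g = 4(1) + 2(17) = 38, not 36  fails
#6 f + d = 5 + 1 = 6; 6 ≤ 9  holds
#7 n = 1, f = 5; 1 < 5  holds
#8 g + d = 17 + 1 = 18; 18 ≤ 20  holds
#9 d + n + g = 1 + 1 + 17 = 19  holds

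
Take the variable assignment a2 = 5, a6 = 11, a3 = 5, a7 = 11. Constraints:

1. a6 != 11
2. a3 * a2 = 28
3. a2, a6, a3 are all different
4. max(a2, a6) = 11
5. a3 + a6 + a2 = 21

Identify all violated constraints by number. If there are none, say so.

1. a6 = 11, but 11 is required to differ  ✗
2. a3 * a2 = 5 * 5 = 25, not 28  ✗
3. a2 = a3 = 5, not all different  ✗
4. max(5, 11) = 11  ✓
5. a3 + a6 + a2 = 5 + 11 + 5 = 21  ✓

Constraints 1, 2, 3 do not hold.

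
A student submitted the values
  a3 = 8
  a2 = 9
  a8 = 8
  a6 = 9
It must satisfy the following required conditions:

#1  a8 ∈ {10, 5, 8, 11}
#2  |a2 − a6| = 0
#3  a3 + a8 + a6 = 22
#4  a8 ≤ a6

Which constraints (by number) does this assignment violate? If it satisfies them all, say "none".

#1 a8 = 8 is in {10, 5, 8, 11}  yes
#2 |9 − 9| = 0  yes
#3 a3 + a8 + a6 = 8 + 8 + 9 = 25, not 22  no
#4 a8 = 8, a6 = 9; 8 ≤ 9  yes

Constraint 3 is violated.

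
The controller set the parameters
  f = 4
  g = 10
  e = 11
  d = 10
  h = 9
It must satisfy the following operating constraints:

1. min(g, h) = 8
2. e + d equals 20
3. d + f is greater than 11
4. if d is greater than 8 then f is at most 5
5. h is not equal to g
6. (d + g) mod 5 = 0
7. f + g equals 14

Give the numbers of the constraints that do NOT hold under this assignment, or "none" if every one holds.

1. min(10, 9) = 9, not 8  FAIL
2. e + d = 11 + 10 = 21, not 20  FAIL
3. d + f = 10 + 4 = 14; 14 > 11  OK
4. d = 10 > 8, so we need f ≤ 5; f = 4 ≤ 5  OK
5. h = 9, g = 10; distinct  OK
6. d + g = 20; 20 mod 5 = 0  OK
7. f + g = 4 + 10 = 14  OK

The assignment fails constraints 1 and 2.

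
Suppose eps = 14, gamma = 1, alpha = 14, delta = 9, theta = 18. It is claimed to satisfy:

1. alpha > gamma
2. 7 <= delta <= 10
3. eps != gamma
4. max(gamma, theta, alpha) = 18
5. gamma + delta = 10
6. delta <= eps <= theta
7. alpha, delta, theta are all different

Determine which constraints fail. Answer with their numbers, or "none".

No violations.

1. alpha = 14, gamma = 1; 14 > 1 — satisfied.
2. delta = 9 lies in [7, 10] — satisfied.
3. eps = 14, gamma = 1; distinct — satisfied.
4. max(1, 18, 14) = 18 — satisfied.
5. gamma + delta = 1 + 9 = 10 — satisfied.
6. values 9 <= 14 <= 18 — satisfied.
7. values 14, 9, 18 are pairwise distinct — satisfied.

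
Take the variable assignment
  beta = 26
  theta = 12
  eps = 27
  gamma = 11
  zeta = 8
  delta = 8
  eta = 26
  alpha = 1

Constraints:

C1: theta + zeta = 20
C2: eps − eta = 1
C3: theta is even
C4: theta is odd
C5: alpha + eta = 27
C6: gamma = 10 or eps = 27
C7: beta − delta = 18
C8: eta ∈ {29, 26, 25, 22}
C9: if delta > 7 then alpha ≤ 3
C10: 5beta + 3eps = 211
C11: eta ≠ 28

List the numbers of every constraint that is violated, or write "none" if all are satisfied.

C1: theta + zeta = 12 + 8 = 20  ✓
C2: eps − eta = 27 − 26 = 1  ✓
C3: theta = 12 is even  ✓
C4: theta = 12 is even  ✗
C5: alpha + eta = 1 + 26 = 27  ✓
C6: gamma = 11 ≠ 10, but eps = 27 = 27 (second disjunct)  ✓
C7: beta − delta = 26 − 8 = 18  ✓
C8: eta = 26 is in {29, 26, 25, 22}  ✓
C9: delta = 8 > 7, so we need alpha ≤ 3; alpha = 1 ≤ 3  ✓
C10: 5beta + 3eps = 5(26) + 3(27) = 211  ✓
C11: eta = 26, and 26 ≠ 28  ✓

The assignment fails constraint 4.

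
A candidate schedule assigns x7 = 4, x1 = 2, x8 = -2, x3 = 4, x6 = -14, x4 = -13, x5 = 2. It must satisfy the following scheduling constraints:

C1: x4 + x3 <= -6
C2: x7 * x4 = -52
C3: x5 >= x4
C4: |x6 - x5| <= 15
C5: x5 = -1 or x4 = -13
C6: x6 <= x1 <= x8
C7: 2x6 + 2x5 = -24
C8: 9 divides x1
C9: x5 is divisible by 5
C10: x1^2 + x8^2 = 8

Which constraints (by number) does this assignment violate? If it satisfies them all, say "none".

Violated: 4, 6, 8, 9.

C1: x4 + x3 = -13 + 4 = -9; -9 ≤ -6 — satisfied.
C2: x7 * x4 = 4 * (-13) = -52 — satisfied.
C3: x5 = 2, x4 = -13; 2 ≥ -13 — satisfied.
C4: |-14 - 2| = 16; 16 > 15, exceeds bound 15 — violated.
C5: x5 = 2 ≠ -1, but x4 = -13 = -13 (second disjunct) — satisfied.
C6: values -14, 2, -2; x1 = 2 is not <= x8 = -2 — violated.
C7: 2x6 + 2x5 = 2(-14) + 2(2) = -24 — satisfied.
C8: 2 = 9*0 + 2, so 9 does not divide 2 — violated.
C9: 2 = 5*0 + 2, so 5 does not divide 2 — violated.
C10: x1^2 + x8^2 = 2^2 + (-2)^2 = 4 + 4 = 8 — satisfied.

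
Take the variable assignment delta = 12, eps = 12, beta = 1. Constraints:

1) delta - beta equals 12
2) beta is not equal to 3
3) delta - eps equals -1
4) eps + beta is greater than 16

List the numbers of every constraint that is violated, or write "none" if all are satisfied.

1) delta - beta = 12 - 1 = 11, not 12 — does not hold.
2) beta = 1, and 1 ≠ 3 — holds.
3) delta - eps = 12 - 12 = 0, not -1 — does not hold.
4) eps + beta = 12 + 1 = 13; 13 ≤ 16, bound 16 not met — does not hold.

Constraints 1, 3, and 4 are violated.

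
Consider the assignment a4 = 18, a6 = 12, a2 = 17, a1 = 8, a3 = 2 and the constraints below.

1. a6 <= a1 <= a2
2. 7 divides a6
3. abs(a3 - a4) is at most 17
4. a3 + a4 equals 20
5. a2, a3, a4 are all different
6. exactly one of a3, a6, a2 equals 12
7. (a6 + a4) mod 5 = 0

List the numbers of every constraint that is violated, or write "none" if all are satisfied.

1. values 12, 8, 17; a6 = 12 is not <= a1 = 8 — violated.
2. 12 = 7*1 + 5, so 7 does not divide 12 — violated.
3. abs(2 - 18) = 16; 16 ≤ 17 — OK.
4. a3 + a4 = 2 + 18 = 20 — OK.
5. values 17, 2, 18 are pairwise distinct — OK.
6. a3=2, a6=12, a2=17; 1 of them equals 12 — OK.
7. a6 + a4 = 30; 30 mod 5 = 0 — OK.

Constraints 1 and 2 do not hold.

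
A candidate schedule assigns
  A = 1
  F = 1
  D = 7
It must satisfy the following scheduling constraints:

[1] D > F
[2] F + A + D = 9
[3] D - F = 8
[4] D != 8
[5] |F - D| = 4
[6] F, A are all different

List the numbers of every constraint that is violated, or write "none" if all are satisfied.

Constraints 3, 5, and 6 are violated.

[1] D = 7, F = 1; 7 > 1 — holds.
[2] F + A + D = 1 + 1 + 7 = 9 — holds.
[3] D - F = 7 - 1 = 6, not 8 — fails.
[4] D = 7, and 7 ≠ 8 — holds.
[5] |1 - 7| = 6, not 4 — fails.
[6] F = A = 1, not all different — fails.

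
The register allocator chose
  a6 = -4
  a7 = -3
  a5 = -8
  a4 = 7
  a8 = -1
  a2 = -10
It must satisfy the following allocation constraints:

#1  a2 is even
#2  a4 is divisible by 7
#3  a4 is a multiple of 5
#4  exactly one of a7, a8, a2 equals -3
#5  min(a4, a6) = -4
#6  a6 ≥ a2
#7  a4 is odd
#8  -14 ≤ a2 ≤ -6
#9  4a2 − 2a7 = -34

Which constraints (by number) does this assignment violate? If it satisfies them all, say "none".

#1 a2 = -10 is even — holds.
#2 7 / 7 = 1, so 7 divides 7 — holds.
#3 7 = 5×1 + 2, so 5 does not divide 7 — does not hold.
#4 a7=-3, a8=-1, a2=-10; 1 of them equals -3 — holds.
#5 min(7, -4) = -4 — holds.
#6 a6 = -4, a2 = -10; -4 ≥ -10 — holds.
#7 a4 = 7 is odd — holds.
#8 a2 = -10 lies in [-14, -6] — holds.
#9 4a2 − 2a7 = 4(-10) − 2(-3) = -34 — holds.

Constraint 3 does not hold.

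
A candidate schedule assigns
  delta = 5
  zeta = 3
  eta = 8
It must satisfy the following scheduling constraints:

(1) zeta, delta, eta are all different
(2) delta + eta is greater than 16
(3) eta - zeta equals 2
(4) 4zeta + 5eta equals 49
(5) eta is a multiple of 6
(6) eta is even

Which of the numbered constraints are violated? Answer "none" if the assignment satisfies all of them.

Constraints 2, 3, 4, 5 do not hold.

(1) values 3, 5, 8 are pairwise distinct — holds.
(2) delta + eta = 5 + 8 = 13; 13 ≤ 16, bound 16 not met — does not hold.
(3) eta - zeta = 8 - 3 = 5, not 2 — does not hold.
(4) 4zeta + 5eta = 4(3) + 5(8) = 52, not 49 — does not hold.
(5) 8 = 6*1 + 2, so 6 does not divide 8 — does not hold.
(6) eta = 8 is even — holds.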